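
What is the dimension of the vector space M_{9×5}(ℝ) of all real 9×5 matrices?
Dimension = 45

A real 9×5 matrix is determined by its 9·5 = 45 independent entries.
A standard basis is {E_ij : 1 ≤ i ≤ 9, 1 ≤ j ≤ 5}, where E_ij has a 1 in position (i, j) and 0 elsewhere — there are 45 such matrices, and they are linearly independent and span M_{9×5}(ℝ).
Therefore dim(M_{9×5}(ℝ)) = 45.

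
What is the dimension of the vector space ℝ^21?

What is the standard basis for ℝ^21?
Dimension = 21; standard basis = {e_1, e_2, e_3, …, e_21}

ℝ^21 is the space of 21-tuples of real numbers; its dimension is 21.
The standard basis consists of 21 vectors: e_1, e_2, e_3, …, e_21, where e_i is the vector with 1 in position i and 0 elsewhere.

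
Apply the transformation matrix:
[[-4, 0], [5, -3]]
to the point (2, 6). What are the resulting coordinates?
(-8, -8)

Matrix multiplication:
[[-4, 0], [5, -3]] × [2, 6]ᵀ
= [-4×2 + 0×6, 5×2 + -3×6]ᵀ
= [-8.0000, -8.0000]ᵀ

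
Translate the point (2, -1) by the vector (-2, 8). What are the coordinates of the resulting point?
(0, 7)

Translation by (-2, 8):
x' = 2 + -2 = 0
y' = -1 + 8 = 7
Homogeneous matrix: [[1, 0, -2], [0, 1, 8], [0, 0, 1]]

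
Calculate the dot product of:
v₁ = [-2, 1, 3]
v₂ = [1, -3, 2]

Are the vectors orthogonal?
1, No

The dot product is the sum of products of corresponding components.
v₁·v₂ = (-2)*(1) + (1)*(-3) + (3)*(2) = -2 - 3 + 6 = 1.
Two vectors are orthogonal iff their dot product is 0; here the dot product is 1, so the vectors are not orthogonal.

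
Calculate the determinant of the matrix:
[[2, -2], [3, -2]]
2

For a 2×2 matrix [[a, b], [c, d]], det = ad - bc
det = (2)(-2) - (-2)(3) = -4 - -6 = 2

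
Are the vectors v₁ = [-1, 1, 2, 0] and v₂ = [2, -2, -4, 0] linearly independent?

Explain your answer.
No, linearly dependent (v₂ = -2·v₁)

Check whether there is a scalar k with v₂ = k·v₁.
Comparing components, k = -2 satisfies -2·[-1, 1, 2, 0] = [2, -2, -4, 0].
Since v₂ is a scalar multiple of v₁, the two vectors are linearly dependent.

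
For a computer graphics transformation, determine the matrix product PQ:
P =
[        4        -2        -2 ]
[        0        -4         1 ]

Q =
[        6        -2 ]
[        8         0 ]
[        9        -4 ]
PQ =
[      -10         0 ]
[      -23        -4 ]

Matrix multiplication: (PQ)[i][j] = sum over k of P[i][k] * Q[k][j].
  (PQ)[0][0] = (4)*(6) + (-2)*(8) + (-2)*(9) = -10
  (PQ)[0][1] = (4)*(-2) + (-2)*(0) + (-2)*(-4) = 0
  (PQ)[1][0] = (0)*(6) + (-4)*(8) + (1)*(9) = -23
  (PQ)[1][1] = (0)*(-2) + (-4)*(0) + (1)*(-4) = -4
PQ =
[      -10         0 ]
[      -23        -4 ]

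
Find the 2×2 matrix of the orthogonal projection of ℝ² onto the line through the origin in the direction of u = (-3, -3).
[[1/2, 1/2], [1/2, 1/2]]

The orthogonal projection onto the line spanned by a nonzero vector u = (a, b) has matrix P = (u uᵀ) / (uᵀ u) = (1/(a² + b²)) · [[a², ab], [ab, b²]].
Here u = (-3, -3), so a² + b² = 9 + 9 = 18.
P = (1/18) · [[9, 9], [9, 9]] = [[1/2, 1/2], [1/2, 1/2]].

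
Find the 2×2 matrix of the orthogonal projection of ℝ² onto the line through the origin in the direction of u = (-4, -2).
[[4/5, 2/5], [2/5, 1/5]]

The orthogonal projection onto the line spanned by a nonzero vector u = (a, b) has matrix P = (u uᵀ) / (uᵀ u) = (1/(a² + b²)) · [[a², ab], [ab, b²]].
Here u = (-4, -2), so a² + b² = 16 + 4 = 20.
P = (1/20) · [[16, 8], [8, 4]] = [[4/5, 2/5], [2/5, 1/5]].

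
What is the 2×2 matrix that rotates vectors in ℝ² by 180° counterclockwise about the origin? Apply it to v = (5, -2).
R = [[-1, 0], [0, -1]]; R·v = (-5, 2)

A counterclockwise rotation by angle θ in ℝ² has matrix R(θ) = [[cos θ, -sin θ], [sin θ, cos θ]].
For θ = 180°: cos θ = -1, sin θ = 0.
R(180°) = [[-1, 0], [0, -1]].
R·v = [-1·5 + (0)·-2, 0·5 + -1·-2] = (-5, 2).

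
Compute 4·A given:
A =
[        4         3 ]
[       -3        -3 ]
4A =
[       16        12 ]
[      -12       -12 ]

Scalar multiplication is elementwise: (4A)[i][j] = 4 * A[i][j].
  (4A)[0][0] = 4 * (4) = 16
  (4A)[0][1] = 4 * (3) = 12
  (4A)[1][0] = 4 * (-3) = -12
  (4A)[1][1] = 4 * (-3) = -12
4A =
[       16        12 ]
[      -12       -12 ]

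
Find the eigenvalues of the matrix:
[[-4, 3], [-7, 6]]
λ = -1 and λ = 3

Characteristic equation: det(A - λI) = 0
λ² - (trace)λ + (det) = 0
λ² - (2)λ + (-3) = 0
λ² - 2λ - 3 = 0
Solving: λ = -1, 3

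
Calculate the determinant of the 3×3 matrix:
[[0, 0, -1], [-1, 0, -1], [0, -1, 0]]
-1

Expansion along first row:
det = 0·det([[0,-1],[-1,0]]) - 0·det([[-1,-1],[0,0]]) + -1·det([[-1,0],[0,-1]])
    = 0·(0·0 - -1·-1) - 0·(-1·0 - -1·0) + -1·(-1·-1 - 0·0)
    = 0·-1 - 0·0 + -1·1
    = 0 + 0 + -1 = -1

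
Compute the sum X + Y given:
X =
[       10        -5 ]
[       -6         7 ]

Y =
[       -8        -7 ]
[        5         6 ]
X + Y =
[        2       -12 ]
[       -1        13 ]

Matrix addition is elementwise: (X+Y)[i][j] = X[i][j] + Y[i][j].
  (X+Y)[0][0] = (10) + (-8) = 2
  (X+Y)[0][1] = (-5) + (-7) = -12
  (X+Y)[1][0] = (-6) + (5) = -1
  (X+Y)[1][1] = (7) + (6) = 13
X + Y =
[        2       -12 ]
[       -1        13 ]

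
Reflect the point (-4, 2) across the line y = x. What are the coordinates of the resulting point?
(2, -4)

Reflection across line y = x: (-4, 2) → (2, -4)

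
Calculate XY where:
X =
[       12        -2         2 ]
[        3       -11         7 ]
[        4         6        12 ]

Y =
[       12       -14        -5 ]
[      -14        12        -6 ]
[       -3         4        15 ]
XY =
[      166      -184       -18 ]
[      169      -146       156 ]
[      -72        64       124 ]

Matrix multiplication: (XY)[i][j] = sum over k of X[i][k] * Y[k][j].
  (XY)[0][0] = (12)*(12) + (-2)*(-14) + (2)*(-3) = 166
  (XY)[0][1] = (12)*(-14) + (-2)*(12) + (2)*(4) = -184
  (XY)[0][2] = (12)*(-5) + (-2)*(-6) + (2)*(15) = -18
  (XY)[1][0] = (3)*(12) + (-11)*(-14) + (7)*(-3) = 169
  (XY)[1][1] = (3)*(-14) + (-11)*(12) + (7)*(4) = -146
  (XY)[1][2] = (3)*(-5) + (-11)*(-6) + (7)*(15) = 156
  (XY)[2][0] = (4)*(12) + (6)*(-14) + (12)*(-3) = -72
  (XY)[2][1] = (4)*(-14) + (6)*(12) + (12)*(4) = 64
  (XY)[2][2] = (4)*(-5) + (6)*(-6) + (12)*(15) = 124
XY =
[      166      -184       -18 ]
[      169      -146       156 ]
[      -72        64       124 ]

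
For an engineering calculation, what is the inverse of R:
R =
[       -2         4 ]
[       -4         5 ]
det(R) = 6
R⁻¹ =
[      5/6      -2/3 ]
[      2/3      -1/3 ]

For a 2×2 matrix R = [[a, b], [c, d]] with det(R) ≠ 0, R⁻¹ = (1/det(R)) * [[d, -b], [-c, a]].
det(R) = (-2)*(5) - (4)*(-4) = -10 + 16 = 6.
R⁻¹ = (1/6) * [[5, -4], [4, -2]].
Dividing each entry by 6 and reducing:
R⁻¹ =
[      5/6      -2/3 ]
[      2/3      -1/3 ]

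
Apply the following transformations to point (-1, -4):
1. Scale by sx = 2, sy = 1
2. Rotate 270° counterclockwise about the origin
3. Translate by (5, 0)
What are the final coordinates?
(1, 2)

Step 1: Scale → (-2, -4)
Step 2: Rotate 270° → (-4, 2)
Step 3: Translate → (1, 2)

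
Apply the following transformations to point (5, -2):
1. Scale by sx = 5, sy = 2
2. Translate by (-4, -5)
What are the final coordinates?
(21, -9)

Step 1: Scale (5, -2) by (sx, sy) = (5, 2) → (25, -4)
Step 2: Translate by (-4, -5) → (21, -9)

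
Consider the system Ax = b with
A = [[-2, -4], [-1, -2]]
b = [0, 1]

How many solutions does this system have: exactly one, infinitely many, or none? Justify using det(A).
No solution

det(A) = (-2)*(-2) - (-4)*(-1) = 0, so A is singular.
The column space of A is span(column 1) = span([-2, -1]).
b = [0, 1] is not a scalar multiple of column 1, so b ∉ column space and the system is inconsistent — no solution.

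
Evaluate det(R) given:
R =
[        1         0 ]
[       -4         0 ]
det(R) = 0

For a 2×2 matrix [[a, b], [c, d]], det = a*d - b*c.
det(R) = (1)*(0) - (0)*(-4) = 0 - 0 = 0.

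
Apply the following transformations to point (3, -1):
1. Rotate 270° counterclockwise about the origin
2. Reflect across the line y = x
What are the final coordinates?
(-3, -1)

Step 1: Rotate 270° → (-1, -3)
Step 2: Reflect across the line y = x → (-3, -1)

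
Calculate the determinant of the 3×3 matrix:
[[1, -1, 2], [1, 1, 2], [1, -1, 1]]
-2

Expansion along first row:
det = 1·det([[1,2],[-1,1]]) - -1·det([[1,2],[1,1]]) + 2·det([[1,1],[1,-1]])
    = 1·(1·1 - 2·-1) - -1·(1·1 - 2·1) + 2·(1·-1 - 1·1)
    = 1·3 - -1·-1 + 2·-2
    = 3 + -1 + -4 = -2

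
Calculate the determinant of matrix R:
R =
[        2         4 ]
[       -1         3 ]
det(R) = 10

For a 2×2 matrix [[a, b], [c, d]], det = a*d - b*c.
det(R) = (2)*(3) - (4)*(-1) = 6 + 4 = 10.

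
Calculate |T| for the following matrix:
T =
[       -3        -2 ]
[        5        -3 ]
det(T) = 19

For a 2×2 matrix [[a, b], [c, d]], det = a*d - b*c.
det(T) = (-3)*(-3) - (-2)*(5) = 9 + 10 = 19.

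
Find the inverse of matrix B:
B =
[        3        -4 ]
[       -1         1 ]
det(B) = -1
B⁻¹ =
[       -1        -4 ]
[       -1        -3 ]

For a 2×2 matrix B = [[a, b], [c, d]] with det(B) ≠ 0, B⁻¹ = (1/det(B)) * [[d, -b], [-c, a]].
det(B) = (3)*(1) - (-4)*(-1) = 3 - 4 = -1.
B⁻¹ = (1/-1) * [[1, 4], [1, 3]].
Dividing each entry by -1 and reducing:
B⁻¹ =
[       -1        -4 ]
[       -1        -3 ]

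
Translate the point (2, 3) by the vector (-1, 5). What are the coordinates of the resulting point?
(1, 8)

Translation by (-1, 5):
x' = 2 + -1 = 1
y' = 3 + 5 = 8
Homogeneous matrix: [[1, 0, -1], [0, 1, 5], [0, 0, 1]]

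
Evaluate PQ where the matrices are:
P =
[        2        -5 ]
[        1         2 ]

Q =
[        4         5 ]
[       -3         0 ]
PQ =
[       23        10 ]
[       -2         5 ]

Matrix multiplication: (PQ)[i][j] = sum over k of P[i][k] * Q[k][j].
  (PQ)[0][0] = (2)*(4) + (-5)*(-3) = 23
  (PQ)[0][1] = (2)*(5) + (-5)*(0) = 10
  (PQ)[1][0] = (1)*(4) + (2)*(-3) = -2
  (PQ)[1][1] = (1)*(5) + (2)*(0) = 5
PQ =
[       23        10 ]
[       -2         5 ]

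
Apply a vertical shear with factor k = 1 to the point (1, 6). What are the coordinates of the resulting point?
(1, 7)

Shear matrix for vertical shear with factor k = 1:
[[1, 0], [1, 1]]
Result: (1, 6) → (1, 7)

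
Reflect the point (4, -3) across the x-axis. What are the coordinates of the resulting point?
(4, 3)

Reflection across x-axis: (4, -3) → (4, 3)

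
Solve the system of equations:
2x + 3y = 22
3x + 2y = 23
x = 5, y = 4

Use elimination (row reduction):
Equation 1: 2x + 3y = 22.
Equation 2: 3x + 2y = 23.
Multiply Eq1 by 3 and Eq2 by 2: 6x + 9y = 66;  6x + 4y = 46.
Subtract: (-5)y = -20, so y = 4.
Back-substitute into Eq1: 2x + 3*(4) = 22, so x = 5.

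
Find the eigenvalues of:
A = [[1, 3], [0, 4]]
λ = 1, 4

Solve det(A - λI) = 0. For a 2×2 matrix this is λ² - (trace)λ + det = 0.
trace(A) = 1 + 4 = 5.
det(A) = (1)*(4) - (3)*(0) = 4 - 0 = 4.
Characteristic equation: λ² - (5)λ + (4) = 0.
Discriminant: (5)² - 4*(4) = 25 - 16 = 9.
Roots: λ = (5 ± √9) / 2 = 1, 4.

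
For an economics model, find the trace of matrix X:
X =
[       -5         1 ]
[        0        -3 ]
tr(X) = -5 - 3 = -8

The trace of a square matrix is the sum of its diagonal entries.
Diagonal entries of X: X[0][0] = -5, X[1][1] = -3.
tr(X) = -5 - 3 = -8.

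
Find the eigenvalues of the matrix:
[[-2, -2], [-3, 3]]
λ = -3 and λ = 4

Characteristic equation: det(A - λI) = 0
λ² - (trace)λ + (det) = 0
λ² - (1)λ + (-12) = 0
λ² - 1λ - 12 = 0
Solving: λ = -3, 4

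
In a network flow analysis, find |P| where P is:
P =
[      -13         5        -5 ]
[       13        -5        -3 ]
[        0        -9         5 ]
det(P) = 936

Expand along row 0 (cofactor expansion): det(P) = a*(e*i - f*h) - b*(d*i - f*g) + c*(d*h - e*g), where the 3×3 is [[a, b, c], [d, e, f], [g, h, i]].
Minor M_00 = (-5)*(5) - (-3)*(-9) = -25 - 27 = -52.
Minor M_01 = (13)*(5) - (-3)*(0) = 65 - 0 = 65.
Minor M_02 = (13)*(-9) - (-5)*(0) = -117 - 0 = -117.
det(P) = (-13)*(-52) - (5)*(65) + (-5)*(-117) = 676 - 325 + 585 = 936.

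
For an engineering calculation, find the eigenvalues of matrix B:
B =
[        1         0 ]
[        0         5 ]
λ = 1, 5

Solve det(B - λI) = 0. For a 2×2 matrix the characteristic equation is λ² - (trace)λ + det = 0.
trace(B) = a + d = 1 + 5 = 6.
det(B) = a*d - b*c = (1)*(5) - (0)*(0) = 5 - 0 = 5.
Characteristic equation: λ² - (6)λ + (5) = 0.
Discriminant = (6)² - 4*(5) = 36 - 20 = 16.
λ = (6 ± √16) / 2 = (6 ± 4) / 2 = 1, 5.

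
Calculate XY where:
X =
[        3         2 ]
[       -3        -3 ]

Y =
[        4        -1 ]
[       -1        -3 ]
XY =
[       10        -9 ]
[       -9        12 ]

Matrix multiplication: (XY)[i][j] = sum over k of X[i][k] * Y[k][j].
  (XY)[0][0] = (3)*(4) + (2)*(-1) = 10
  (XY)[0][1] = (3)*(-1) + (2)*(-3) = -9
  (XY)[1][0] = (-3)*(4) + (-3)*(-1) = -9
  (XY)[1][1] = (-3)*(-1) + (-3)*(-3) = 12
XY =
[       10        -9 ]
[       -9        12 ]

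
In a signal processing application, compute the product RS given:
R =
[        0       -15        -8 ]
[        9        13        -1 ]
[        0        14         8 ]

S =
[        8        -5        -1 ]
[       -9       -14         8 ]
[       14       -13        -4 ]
RS =
[       23       314       -88 ]
[      -59      -214        99 ]
[      -14      -300        80 ]

Matrix multiplication: (RS)[i][j] = sum over k of R[i][k] * S[k][j].
  (RS)[0][0] = (0)*(8) + (-15)*(-9) + (-8)*(14) = 23
  (RS)[0][1] = (0)*(-5) + (-15)*(-14) + (-8)*(-13) = 314
  (RS)[0][2] = (0)*(-1) + (-15)*(8) + (-8)*(-4) = -88
  (RS)[1][0] = (9)*(8) + (13)*(-9) + (-1)*(14) = -59
  (RS)[1][1] = (9)*(-5) + (13)*(-14) + (-1)*(-13) = -214
  (RS)[1][2] = (9)*(-1) + (13)*(8) + (-1)*(-4) = 99
  (RS)[2][0] = (0)*(8) + (14)*(-9) + (8)*(14) = -14
  (RS)[2][1] = (0)*(-5) + (14)*(-14) + (8)*(-13) = -300
  (RS)[2][2] = (0)*(-1) + (14)*(8) + (8)*(-4) = 80
RS =
[       23       314       -88 ]
[      -59      -214        99 ]
[      -14      -300        80 ]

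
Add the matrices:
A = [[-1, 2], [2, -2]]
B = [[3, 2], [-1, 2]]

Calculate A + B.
[[2, 4], [1, 0]]

Add corresponding elements:
(-1)+(3)=2
(2)+(2)=4
(2)+(-1)=1
(-2)+(2)=0
A + B = [[2, 4], [1, 0]]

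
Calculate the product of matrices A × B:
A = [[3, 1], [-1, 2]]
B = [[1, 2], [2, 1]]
[[5, 7], [3, 0]]

Matrix multiplication:
C[0][0] = 3×1 + 1×2 = 5
C[0][1] = 3×2 + 1×1 = 7
C[1][0] = -1×1 + 2×2 = 3
C[1][1] = -1×2 + 2×1 = 0
Result: [[5, 7], [3, 0]]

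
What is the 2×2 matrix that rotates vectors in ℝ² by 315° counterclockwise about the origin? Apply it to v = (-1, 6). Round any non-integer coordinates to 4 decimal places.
R = [[√2/2, √2/2], [-√2/2, √2/2]]; R·v = (3.5355, 4.9497)

A counterclockwise rotation by angle θ in ℝ² has matrix R(θ) = [[cos θ, -sin θ], [sin θ, cos θ]].
For θ = 315°: cos θ = √2/2, sin θ = -√2/2.
R(315°) = [[√2/2, √2/2], [-√2/2, √2/2]].
R·v = [√2/2·-1 + (√2/2)·6, -√2/2·-1 + √2/2·6] = (3.5355, 4.9497).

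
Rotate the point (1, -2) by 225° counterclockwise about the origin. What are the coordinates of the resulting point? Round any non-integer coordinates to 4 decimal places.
(-2.1213, 0.7071)

Rotation matrix R(θ) = [[cos θ, -sin θ], [sin θ, cos θ]]; for θ = 225°:
R = [[-√2/2, √2/2], [-√2/2, -√2/2]]
Result: R × [1, -2]ᵀ = [-√2/2·1 + (√2/2)·-2, -√2/2·1 + (-√2/2)·-2]ᵀ = (-2.1213, 0.7071)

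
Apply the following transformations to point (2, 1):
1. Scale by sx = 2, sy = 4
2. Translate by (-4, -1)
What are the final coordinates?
(0, 3)

Step 1: Scale (2, 1) by (sx, sy) = (2, 4) → (4, 4)
Step 2: Translate by (-4, -1) → (0, 3)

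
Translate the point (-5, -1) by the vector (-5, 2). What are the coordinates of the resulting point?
(-10, 1)

Translation by (-5, 2):
x' = -5 + -5 = -10
y' = -1 + 2 = 1
Homogeneous matrix: [[1, 0, -5], [0, 1, 2], [0, 0, 1]]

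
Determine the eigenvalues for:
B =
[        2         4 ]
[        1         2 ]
λ = 0, 4

Solve det(B - λI) = 0. For a 2×2 matrix the characteristic equation is λ² - (trace)λ + det = 0.
trace(B) = a + d = 2 + 2 = 4.
det(B) = a*d - b*c = (2)*(2) - (4)*(1) = 4 - 4 = 0.
Characteristic equation: λ² - (4)λ + (0) = 0.
Discriminant = (4)² - 4*(0) = 16 - 0 = 16.
λ = (4 ± √16) / 2 = (4 ± 4) / 2 = 0, 4.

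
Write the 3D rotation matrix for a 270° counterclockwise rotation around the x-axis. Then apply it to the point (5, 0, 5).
R = [[1, 0, 0], [0, 0, 1], [0, -1, 0]]; R·(5, 0, 5) = (5, 5, 0)

Rotation matrix for 270° around x-axis:
cos(270°) = 0, sin(270°) = -1
R = [[1, 0, 0], [0, 0, 1], [0, -1, 0]]
Apply to (5, 0, 5): R·[5, 0, 5]ᵀ = (5, 5, 0)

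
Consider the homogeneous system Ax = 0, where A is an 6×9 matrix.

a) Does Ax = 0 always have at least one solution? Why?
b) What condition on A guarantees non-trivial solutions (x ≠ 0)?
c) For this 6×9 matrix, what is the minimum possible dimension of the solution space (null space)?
a) Yes, x = 0 is always a solution. b) When A has linearly dependent columns (rank < n). c) Minimum nullity = 3.

a) x = 0 satisfies A·0 = 0, so the zero vector is always a solution.
b) Non-trivial solutions exist iff the columns of A are linearly dependent, equivalently rank(A) < n (the number of columns).
c) By rank-nullity, rank(A) + nullity(A) = n = 9. Since A has only 6 rows, rank(A) ≤ 6, so nullity(A) ≥ 9 - 6 = 3.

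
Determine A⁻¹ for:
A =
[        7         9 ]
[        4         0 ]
det(A) = -36
A⁻¹ =
[        0       1/4 ]
[      1/9     -7/36 ]

For a 2×2 matrix A = [[a, b], [c, d]] with det(A) ≠ 0, A⁻¹ = (1/det(A)) * [[d, -b], [-c, a]].
det(A) = (7)*(0) - (9)*(4) = 0 - 36 = -36.
A⁻¹ = (1/-36) * [[0, -9], [-4, 7]].
Dividing each entry by -36 and reducing:
A⁻¹ =
[        0       1/4 ]
[      1/9     -7/36 ]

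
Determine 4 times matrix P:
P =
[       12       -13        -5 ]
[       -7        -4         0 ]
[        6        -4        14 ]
4P =
[       48       -52       -20 ]
[      -28       -16         0 ]
[       24       -16        56 ]

Scalar multiplication is elementwise: (4P)[i][j] = 4 * P[i][j].
  (4P)[0][0] = 4 * (12) = 48
  (4P)[0][1] = 4 * (-13) = -52
  (4P)[0][2] = 4 * (-5) = -20
  (4P)[1][0] = 4 * (-7) = -28
  (4P)[1][1] = 4 * (-4) = -16
  (4P)[1][2] = 4 * (0) = 0
  (4P)[2][0] = 4 * (6) = 24
  (4P)[2][1] = 4 * (-4) = -16
  (4P)[2][2] = 4 * (14) = 56
4P =
[       48       -52       -20 ]
[      -28       -16         0 ]
[       24       -16        56 ]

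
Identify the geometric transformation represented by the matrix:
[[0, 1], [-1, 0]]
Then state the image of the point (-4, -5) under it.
rotation by 90° clockwise (i.e., 270° counterclockwise); image of (-4, -5) is (-5, 4)

This matches the form [[cos θ, -sin θ], [sin θ, cos θ]] of a rotation matrix; reading off cos θ and sin θ gives the angle.
The matrix [[0, 1], [-1, 0]] represents: rotation by 90° clockwise (i.e., 270° counterclockwise).
Applying it to (-4, -5): [0·-4 + 1·-5, -1·-4 + 0·-5] = (-5, 4).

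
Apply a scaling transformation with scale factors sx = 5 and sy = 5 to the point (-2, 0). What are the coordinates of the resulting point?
(-10, 0)

Scaling matrix:
[[5, 0], [0, 5]]
Result: (-2 × 5, 0 × 5) = (-10, 0)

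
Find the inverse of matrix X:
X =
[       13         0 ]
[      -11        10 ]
det(X) = 130
X⁻¹ =
[     1/13         0 ]
[   11/130      1/10 ]

For a 2×2 matrix X = [[a, b], [c, d]] with det(X) ≠ 0, X⁻¹ = (1/det(X)) * [[d, -b], [-c, a]].
det(X) = (13)*(10) - (0)*(-11) = 130 - 0 = 130.
X⁻¹ = (1/130) * [[10, 0], [11, 13]].
Dividing each entry by 130 and reducing:
X⁻¹ =
[     1/13         0 ]
[   11/130      1/10 ]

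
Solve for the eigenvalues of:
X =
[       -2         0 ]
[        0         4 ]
λ = -2, 4

Solve det(X - λI) = 0. For a 2×2 matrix the characteristic equation is λ² - (trace)λ + det = 0.
trace(X) = a + d = -2 + 4 = 2.
det(X) = a*d - b*c = (-2)*(4) - (0)*(0) = -8 - 0 = -8.
Characteristic equation: λ² - (2)λ + (-8) = 0.
Discriminant = (2)² - 4*(-8) = 4 + 32 = 36.
λ = (2 ± √36) / 2 = (2 ± 6) / 2 = -2, 4.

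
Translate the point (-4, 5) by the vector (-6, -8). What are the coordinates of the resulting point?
(-10, -3)

Translation by (-6, -8):
x' = -4 + -6 = -10
y' = 5 + -8 = -3
Homogeneous matrix: [[1, 0, -6], [0, 1, -8], [0, 0, 1]]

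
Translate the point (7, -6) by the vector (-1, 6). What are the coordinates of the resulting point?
(6, 0)

Translation by (-1, 6):
x' = 7 + -1 = 6
y' = -6 + 6 = 0
Homogeneous matrix: [[1, 0, -1], [0, 1, 6], [0, 0, 1]]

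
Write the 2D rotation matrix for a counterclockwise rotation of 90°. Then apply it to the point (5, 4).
R = [[0, -1], [1, 0]]; R·(5, 4) = (-4, 5)

Rotation matrix formula: R(θ) = [[cos θ, -sin θ], [sin θ, cos θ]]
For θ = 90°:
cos(90°) = 0
sin(90°) = 1
R = [[0, -1], [1, 0]]
Apply to (5, 4): [0·5 + (-1)·4, 1·5 + 0·4] = (-4, 5)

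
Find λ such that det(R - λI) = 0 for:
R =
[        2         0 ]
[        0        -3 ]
λ = -3, 2

Solve det(R - λI) = 0. For a 2×2 matrix the characteristic equation is λ² - (trace)λ + det = 0.
trace(R) = a + d = 2 - 3 = -1.
det(R) = a*d - b*c = (2)*(-3) - (0)*(0) = -6 - 0 = -6.
Characteristic equation: λ² - (-1)λ + (-6) = 0.
Discriminant = (-1)² - 4*(-6) = 1 + 24 = 25.
λ = (-1 ± √25) / 2 = (-1 ± 5) / 2 = -3, 2.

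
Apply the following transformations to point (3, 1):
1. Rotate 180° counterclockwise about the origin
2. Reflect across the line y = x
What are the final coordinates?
(-1, -3)

Step 1: Rotate 180° → (-3, -1)
Step 2: Reflect across the line y = x → (-1, -3)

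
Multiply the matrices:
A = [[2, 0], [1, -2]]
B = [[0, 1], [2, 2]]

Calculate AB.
[[0, 2], [-4, -3]]

Each entry (i,j) of AB = sum over k of A[i][k]*B[k][j].
(AB)[0][0] = (2)*(0) + (0)*(2) = 0
(AB)[0][1] = (2)*(1) + (0)*(2) = 2
(AB)[1][0] = (1)*(0) + (-2)*(2) = -4
(AB)[1][1] = (1)*(1) + (-2)*(2) = -3
AB = [[0, 2], [-4, -3]]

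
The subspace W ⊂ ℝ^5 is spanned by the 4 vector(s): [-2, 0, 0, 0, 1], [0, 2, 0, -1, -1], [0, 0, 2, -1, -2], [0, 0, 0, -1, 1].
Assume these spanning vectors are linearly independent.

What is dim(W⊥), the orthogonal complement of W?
dim(W⊥) = 1

For any subspace W of ℝ^n, dim(W) + dim(W⊥) = n (the whole-space dimension).
Here the given 4 vectors are linearly independent, so dim(W) = 4.
Thus dim(W⊥) = n - dim(W) = 5 - 4 = 1.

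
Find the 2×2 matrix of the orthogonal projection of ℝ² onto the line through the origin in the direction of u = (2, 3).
[[4/13, 6/13], [6/13, 9/13]]

The orthogonal projection onto the line spanned by a nonzero vector u = (a, b) has matrix P = (u uᵀ) / (uᵀ u) = (1/(a² + b²)) · [[a², ab], [ab, b²]].
Here u = (2, 3), so a² + b² = 4 + 9 = 13.
P = (1/13) · [[4, 6], [6, 9]] = [[4/13, 6/13], [6/13, 9/13]].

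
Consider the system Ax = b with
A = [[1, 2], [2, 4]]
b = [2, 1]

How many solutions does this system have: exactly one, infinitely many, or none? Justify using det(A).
No solution

det(A) = (1)*(4) - (2)*(2) = 0, so A is singular.
The column space of A is span(column 1) = span([1, 2]).
b = [2, 1] is not a scalar multiple of column 1, so b ∉ column space and the system is inconsistent — no solution.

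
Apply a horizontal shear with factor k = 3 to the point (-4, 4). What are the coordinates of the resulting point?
(8, 4)

Shear matrix for horizontal shear with factor k = 3:
[[1, 3], [0, 1]]
Result: (-4, 4) → (8, 4)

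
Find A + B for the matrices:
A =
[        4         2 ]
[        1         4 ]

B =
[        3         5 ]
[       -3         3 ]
A + B =
[        7         7 ]
[       -2         7 ]

Matrix addition is elementwise: (A+B)[i][j] = A[i][j] + B[i][j].
  (A+B)[0][0] = (4) + (3) = 7
  (A+B)[0][1] = (2) + (5) = 7
  (A+B)[1][0] = (1) + (-3) = -2
  (A+B)[1][1] = (4) + (3) = 7
A + B =
[        7         7 ]
[       -2         7 ]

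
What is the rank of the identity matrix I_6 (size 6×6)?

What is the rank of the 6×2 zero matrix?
rank(I_6) = 6, rank(0) = 0

The identity I_6 has 6 columns that are the standard basis vectors e_1, …, e_6. These are linearly independent, so all 6 columns are pivots and rank(I_6) = 6.
The 6×2 zero matrix has every entry zero, so every row is the zero row and there are no pivots; rank(0) = 0.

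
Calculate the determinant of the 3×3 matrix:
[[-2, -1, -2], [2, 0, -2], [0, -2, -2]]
12

Expansion along first row:
det = -2·det([[0,-2],[-2,-2]]) - -1·det([[2,-2],[0,-2]]) + -2·det([[2,0],[0,-2]])
    = -2·(0·-2 - -2·-2) - -1·(2·-2 - -2·0) + -2·(2·-2 - 0·0)
    = -2·-4 - -1·-4 + -2·-4
    = 8 + -4 + 8 = 12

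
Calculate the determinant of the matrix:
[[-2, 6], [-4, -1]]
26

For a 2×2 matrix [[a, b], [c, d]], det = ad - bc
det = (-2)(-1) - (6)(-4) = 2 - -24 = 26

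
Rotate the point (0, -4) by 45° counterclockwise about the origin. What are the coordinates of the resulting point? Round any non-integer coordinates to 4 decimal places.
(2.8284, -2.8284)

Rotation matrix R(θ) = [[cos θ, -sin θ], [sin θ, cos θ]]; for θ = 45°:
R = [[√2/2, -√2/2], [√2/2, √2/2]]
Result: R × [0, -4]ᵀ = [√2/2·0 + (-√2/2)·-4, √2/2·0 + (√2/2)·-4]ᵀ = (2.8284, -2.8284)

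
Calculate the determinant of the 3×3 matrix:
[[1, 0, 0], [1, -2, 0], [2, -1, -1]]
2

Expansion along first row:
det = 1·det([[-2,0],[-1,-1]]) - 0·det([[1,0],[2,-1]]) + 0·det([[1,-2],[2,-1]])
    = 1·(-2·-1 - 0·-1) - 0·(1·-1 - 0·2) + 0·(1·-1 - -2·2)
    = 1·2 - 0·-1 + 0·3
    = 2 + 0 + 0 = 2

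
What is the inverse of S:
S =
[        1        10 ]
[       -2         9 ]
det(S) = 29
S⁻¹ =
[     9/29    -10/29 ]
[     2/29      1/29 ]

For a 2×2 matrix S = [[a, b], [c, d]] with det(S) ≠ 0, S⁻¹ = (1/det(S)) * [[d, -b], [-c, a]].
det(S) = (1)*(9) - (10)*(-2) = 9 + 20 = 29.
S⁻¹ = (1/29) * [[9, -10], [2, 1]].
Dividing each entry by 29 and reducing:
S⁻¹ =
[     9/29    -10/29 ]
[     2/29      1/29 ]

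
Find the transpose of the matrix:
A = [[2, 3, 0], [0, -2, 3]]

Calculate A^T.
[[2, 0], [3, -2], [0, 3]]

The transpose sends entry (i,j) to (j,i); rows become columns.
Row 0 of A: [2, 3, 0] -> column 0 of A^T.
Row 1 of A: [0, -2, 3] -> column 1 of A^T.
A^T = [[2, 0], [3, -2], [0, 3]]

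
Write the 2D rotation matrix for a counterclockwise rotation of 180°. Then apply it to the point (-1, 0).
R = [[-1, 0], [0, -1]]; R·(-1, 0) = (1, 0)

Rotation matrix formula: R(θ) = [[cos θ, -sin θ], [sin θ, cos θ]]
For θ = 180°:
cos(180°) = -1
sin(180°) = 0
R = [[-1, 0], [0, -1]]
Apply to (-1, 0): [-1·-1 + (0)·0, 0·-1 + -1·0] = (1, 0)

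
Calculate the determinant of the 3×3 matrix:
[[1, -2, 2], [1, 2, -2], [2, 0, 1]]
4

Expansion along first row:
det = 1·det([[2,-2],[0,1]]) - -2·det([[1,-2],[2,1]]) + 2·det([[1,2],[2,0]])
    = 1·(2·1 - -2·0) - -2·(1·1 - -2·2) + 2·(1·0 - 2·2)
    = 1·2 - -2·5 + 2·-4
    = 2 + 10 + -8 = 4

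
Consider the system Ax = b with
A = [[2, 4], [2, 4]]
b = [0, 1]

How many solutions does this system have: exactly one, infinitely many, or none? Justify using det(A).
No solution

det(A) = (2)*(4) - (4)*(2) = 0, so A is singular.
The column space of A is span(column 1) = span([2, 2]).
b = [0, 1] is not a scalar multiple of column 1, so b ∉ column space and the system is inconsistent — no solution.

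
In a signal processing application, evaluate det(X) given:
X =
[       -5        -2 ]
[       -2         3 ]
det(X) = -19

For a 2×2 matrix [[a, b], [c, d]], det = a*d - b*c.
det(X) = (-5)*(3) - (-2)*(-2) = -15 - 4 = -19.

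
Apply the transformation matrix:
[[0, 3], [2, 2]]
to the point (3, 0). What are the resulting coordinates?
(0, 6)

Matrix multiplication:
[[0, 3], [2, 2]] × [3, 0]ᵀ
= [0×3 + 3×0, 2×3 + 2×0]ᵀ
= [0.0000, 6.0000]ᵀ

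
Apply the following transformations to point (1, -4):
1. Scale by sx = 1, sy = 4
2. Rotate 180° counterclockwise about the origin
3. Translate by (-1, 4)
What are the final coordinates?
(-2, 20)

Step 1: Scale → (1, -16)
Step 2: Rotate 180° → (-1, 16)
Step 3: Translate → (-2, 20)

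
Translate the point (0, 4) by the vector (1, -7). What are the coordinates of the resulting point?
(1, -3)

Translation by (1, -7):
x' = 0 + 1 = 1
y' = 4 + -7 = -3
Homogeneous matrix: [[1, 0, 1], [0, 1, -7], [0, 0, 1]]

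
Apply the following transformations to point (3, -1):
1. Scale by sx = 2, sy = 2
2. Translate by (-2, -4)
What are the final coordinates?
(4, -6)

Step 1: Scale (3, -1) by (sx, sy) = (2, 2) → (6, -2)
Step 2: Translate by (-2, -4) → (4, -6)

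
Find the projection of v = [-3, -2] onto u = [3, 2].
[-3, -2]

The projection of v onto u is proj_u(v) = ((v·u) / (u·u)) · u.
v·u = (-3)*(3) + (-2)*(2) = -13.
u·u = (3)*(3) + (2)*(2) = 13.
coefficient = -13 / 13 = -1.
proj_u(v) = -1 · [3, 2] = [-3, -2].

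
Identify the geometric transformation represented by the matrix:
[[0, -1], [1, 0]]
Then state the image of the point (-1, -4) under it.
rotation by 90° counterclockwise; image of (-1, -4) is (4, -1)

This matches the form [[cos θ, -sin θ], [sin θ, cos θ]] of a rotation matrix; reading off cos θ and sin θ gives the angle.
The matrix [[0, -1], [1, 0]] represents: rotation by 90° counterclockwise.
Applying it to (-1, -4): [0·-1 + -1·-4, 1·-1 + 0·-4] = (4, -1).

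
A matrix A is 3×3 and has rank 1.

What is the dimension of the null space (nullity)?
2

The rank-nullity theorem for an m×n matrix states:
rank(A) + nullity(A) = n (the number of columns).
Here n = 3 and rank(A) = 1, so nullity(A) = 3 - 1 = 2.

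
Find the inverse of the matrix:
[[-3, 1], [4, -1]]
[[1, 1], [4, 3]]

For [[a,b],[c,d]], inverse = (1/det)·[[d,-b],[-c,a]]
det = -3·-1 - 1·4 = -1
Inverse = (1/-1)·[[-1, -1], [-4, -3]]
        = [[1, 1], [4, 3]]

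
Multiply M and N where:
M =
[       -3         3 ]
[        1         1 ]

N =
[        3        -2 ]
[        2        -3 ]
MN =
[       -3        -3 ]
[        5        -5 ]

Matrix multiplication: (MN)[i][j] = sum over k of M[i][k] * N[k][j].
  (MN)[0][0] = (-3)*(3) + (3)*(2) = -3
  (MN)[0][1] = (-3)*(-2) + (3)*(-3) = -3
  (MN)[1][0] = (1)*(3) + (1)*(2) = 5
  (MN)[1][1] = (1)*(-2) + (1)*(-3) = -5
MN =
[       -3        -3 ]
[        5        -5 ]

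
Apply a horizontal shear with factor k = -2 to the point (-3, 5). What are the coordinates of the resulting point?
(-13, 5)

Shear matrix for horizontal shear with factor k = -2:
[[1, -2], [0, 1]]
Result: (-3, 5) → (-13, 5)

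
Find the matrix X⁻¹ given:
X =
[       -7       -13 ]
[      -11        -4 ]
det(X) = -115
X⁻¹ =
[    4/115   -13/115 ]
[  -11/115     7/115 ]

For a 2×2 matrix X = [[a, b], [c, d]] with det(X) ≠ 0, X⁻¹ = (1/det(X)) * [[d, -b], [-c, a]].
det(X) = (-7)*(-4) - (-13)*(-11) = 28 - 143 = -115.
X⁻¹ = (1/-115) * [[-4, 13], [11, -7]].
Dividing each entry by -115 and reducing:
X⁻¹ =
[    4/115   -13/115 ]
[  -11/115     7/115 ]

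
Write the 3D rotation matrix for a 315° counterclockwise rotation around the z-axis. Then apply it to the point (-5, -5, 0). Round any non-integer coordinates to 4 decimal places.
R = [[√2/2, √2/2, 0], [-√2/2, √2/2, 0], [0, 0, 1]]; R·(-5, -5, 0) = (-7.0711, 0.0000, 0.0000)

Rotation matrix for 315° around z-axis:
cos(315°) = √2/2, sin(315°) = -√2/2
R = [[√2/2, √2/2, 0], [-√2/2, √2/2, 0], [0, 0, 1]]
Apply to (-5, -5, 0): R·[-5, -5, 0]ᵀ = (-7.0711, 0.0000, 0.0000)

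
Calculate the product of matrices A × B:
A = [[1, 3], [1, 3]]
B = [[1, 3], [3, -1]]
[[10, 0], [10, 0]]

Matrix multiplication:
C[0][0] = 1×1 + 3×3 = 10
C[0][1] = 1×3 + 3×-1 = 0
C[1][0] = 1×1 + 3×3 = 10
C[1][1] = 1×3 + 3×-1 = 0
Result: [[10, 0], [10, 0]]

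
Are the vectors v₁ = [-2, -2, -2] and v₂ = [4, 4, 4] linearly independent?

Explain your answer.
No, linearly dependent (v₂ = -2·v₁)

Check whether there is a scalar k with v₂ = k·v₁.
Comparing components, k = -2 satisfies -2·[-2, -2, -2] = [4, 4, 4].
Since v₂ is a scalar multiple of v₁, the two vectors are linearly dependent.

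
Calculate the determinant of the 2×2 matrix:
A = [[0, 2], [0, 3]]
0

For A = [[a, b], [c, d]], det(A) = a*d - b*c.
det(A) = (0)*(3) - (2)*(0) = 0 - 0 = 0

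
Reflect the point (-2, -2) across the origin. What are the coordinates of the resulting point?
(2, 2)

Reflection across origin: (-2, -2) → (2, 2)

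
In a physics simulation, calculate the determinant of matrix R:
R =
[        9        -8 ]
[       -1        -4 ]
det(R) = -44

For a 2×2 matrix [[a, b], [c, d]], det = a*d - b*c.
det(R) = (9)*(-4) - (-8)*(-1) = -36 - 8 = -44.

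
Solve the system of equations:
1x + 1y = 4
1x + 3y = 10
x = 1, y = 3

Use elimination (row reduction):
Equation 1: 1x + 1y = 4.
Equation 2: 1x + 3y = 10.
Multiply Eq1 by 1 and Eq2 by 1: 1x + 1y = 4;  1x + 3y = 10.
Subtract: (2)y = 6, so y = 3.
Back-substitute into Eq1: 1x + 1*(3) = 4, so x = 1.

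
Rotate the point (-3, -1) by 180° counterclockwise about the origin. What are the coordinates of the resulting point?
(3, 1)

Rotation matrix R(θ) = [[cos θ, -sin θ], [sin θ, cos θ]]; for θ = 180°:
R = [[-1, 0], [0, -1]]
Result: R × [-3, -1]ᵀ = [-1·-3 + (0)·-1, 0·-3 + (-1)·-1]ᵀ = (3, 1)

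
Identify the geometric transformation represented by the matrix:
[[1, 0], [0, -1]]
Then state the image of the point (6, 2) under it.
reflection across the x-axis; image of (6, 2) is (6, -2)

This is a symmetric orthogonal matrix with determinant -1, which characterizes a reflection in ℝ².
The matrix [[1, 0], [0, -1]] represents: reflection across the x-axis.
Applying it to (6, 2): [1·6 + 0·2, 0·6 + -1·2] = (6, -2).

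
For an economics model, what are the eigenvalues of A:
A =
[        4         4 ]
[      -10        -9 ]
λ = -4, -1

Solve det(A - λI) = 0. For a 2×2 matrix the characteristic equation is λ² - (trace)λ + det = 0.
trace(A) = a + d = 4 - 9 = -5.
det(A) = a*d - b*c = (4)*(-9) - (4)*(-10) = -36 + 40 = 4.
Characteristic equation: λ² - (-5)λ + (4) = 0.
Discriminant = (-5)² - 4*(4) = 25 - 16 = 9.
λ = (-5 ± √9) / 2 = (-5 ± 3) / 2 = -4, -1.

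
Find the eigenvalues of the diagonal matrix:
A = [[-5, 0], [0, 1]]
λ₁ = -5, λ₂ = 1

The characteristic polynomial of A is det(A - λI) = (-5 - λ)(1 - λ) = 0.
The roots are λ = -5 and λ = 1, so the eigenvalues are the diagonal entries.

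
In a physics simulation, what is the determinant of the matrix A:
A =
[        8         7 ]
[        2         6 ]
det(A) = 34

For a 2×2 matrix [[a, b], [c, d]], det = a*d - b*c.
det(A) = (8)*(6) - (7)*(2) = 48 - 14 = 34.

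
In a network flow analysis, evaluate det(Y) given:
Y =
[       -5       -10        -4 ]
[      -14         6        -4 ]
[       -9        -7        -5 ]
det(Y) = 22

Expand along row 0 (cofactor expansion): det(Y) = a*(e*i - f*h) - b*(d*i - f*g) + c*(d*h - e*g), where the 3×3 is [[a, b, c], [d, e, f], [g, h, i]].
Minor M_00 = (6)*(-5) - (-4)*(-7) = -30 - 28 = -58.
Minor M_01 = (-14)*(-5) - (-4)*(-9) = 70 - 36 = 34.
Minor M_02 = (-14)*(-7) - (6)*(-9) = 98 + 54 = 152.
det(Y) = (-5)*(-58) - (-10)*(34) + (-4)*(152) = 290 + 340 - 608 = 22.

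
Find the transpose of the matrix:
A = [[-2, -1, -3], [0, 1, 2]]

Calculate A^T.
[[-2, 0], [-1, 1], [-3, 2]]

The transpose sends entry (i,j) to (j,i); rows become columns.
Row 0 of A: [-2, -1, -3] -> column 0 of A^T.
Row 1 of A: [0, 1, 2] -> column 1 of A^T.
A^T = [[-2, 0], [-1, 1], [-3, 2]]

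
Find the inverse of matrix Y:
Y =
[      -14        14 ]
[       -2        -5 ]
det(Y) = 98
Y⁻¹ =
[    -5/98      -1/7 ]
[     1/49      -1/7 ]

For a 2×2 matrix Y = [[a, b], [c, d]] with det(Y) ≠ 0, Y⁻¹ = (1/det(Y)) * [[d, -b], [-c, a]].
det(Y) = (-14)*(-5) - (14)*(-2) = 70 + 28 = 98.
Y⁻¹ = (1/98) * [[-5, -14], [2, -14]].
Dividing each entry by 98 and reducing:
Y⁻¹ =
[    -5/98      -1/7 ]
[     1/49      -1/7 ]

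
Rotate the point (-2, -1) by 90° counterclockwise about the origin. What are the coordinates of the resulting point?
(1, -2)

Rotation matrix R(θ) = [[cos θ, -sin θ], [sin θ, cos θ]]; for θ = 90°:
R = [[0, -1], [1, 0]]
Result: R × [-2, -1]ᵀ = [0·-2 + (-1)·-1, 1·-2 + (0)·-1]ᵀ = (1, -2)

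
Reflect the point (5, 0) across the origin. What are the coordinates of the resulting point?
(-5, 0)

Reflection across origin: (5, 0) → (-5, 0)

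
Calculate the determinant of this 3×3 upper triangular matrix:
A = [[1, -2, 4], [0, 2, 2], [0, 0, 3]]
6

The determinant of a triangular matrix is the product of its diagonal entries (the off-diagonal entries above the diagonal do not affect it).
det(A) = (1) * (2) * (3) = 6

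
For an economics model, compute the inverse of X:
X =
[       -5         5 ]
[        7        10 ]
det(X) = -85
X⁻¹ =
[    -2/17      1/17 ]
[     7/85      1/17 ]

For a 2×2 matrix X = [[a, b], [c, d]] with det(X) ≠ 0, X⁻¹ = (1/det(X)) * [[d, -b], [-c, a]].
det(X) = (-5)*(10) - (5)*(7) = -50 - 35 = -85.
X⁻¹ = (1/-85) * [[10, -5], [-7, -5]].
Dividing each entry by -85 and reducing:
X⁻¹ =
[    -2/17      1/17 ]
[     7/85      1/17 ]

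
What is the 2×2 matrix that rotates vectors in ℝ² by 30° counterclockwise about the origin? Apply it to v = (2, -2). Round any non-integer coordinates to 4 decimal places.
R = [[√3/2, -1/2], [1/2, √3/2]]; R·v = (2.7321, -0.7321)

A counterclockwise rotation by angle θ in ℝ² has matrix R(θ) = [[cos θ, -sin θ], [sin θ, cos θ]].
For θ = 30°: cos θ = √3/2, sin θ = 1/2.
R(30°) = [[√3/2, -1/2], [1/2, √3/2]].
R·v = [√3/2·2 + (-1/2)·-2, 1/2·2 + √3/2·-2] = (2.7321, -0.7321).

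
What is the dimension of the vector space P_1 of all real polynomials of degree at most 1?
Dimension = 2

A polynomial of degree at most 1 can be written as a₀ + a₁x, with 2 free coefficients a₀, a₁.
The set {1, x} is a basis: it spans P_1 (every such polynomial is a linear combination of these) and is linearly independent (a polynomial is zero iff all its coefficients are zero).
Therefore dim(P_1) = 1 + 1 = 2.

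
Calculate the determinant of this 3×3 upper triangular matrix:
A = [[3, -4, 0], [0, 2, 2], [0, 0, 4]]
24

The determinant of a triangular matrix is the product of its diagonal entries (the off-diagonal entries above the diagonal do not affect it).
det(A) = (3) * (2) * (4) = 24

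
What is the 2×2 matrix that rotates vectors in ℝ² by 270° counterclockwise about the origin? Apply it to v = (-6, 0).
R = [[0, 1], [-1, 0]]; R·v = (0, 6)

A counterclockwise rotation by angle θ in ℝ² has matrix R(θ) = [[cos θ, -sin θ], [sin θ, cos θ]].
For θ = 270°: cos θ = 0, sin θ = -1.
R(270°) = [[0, 1], [-1, 0]].
R·v = [0·-6 + (1)·0, -1·-6 + 0·0] = (0, 6).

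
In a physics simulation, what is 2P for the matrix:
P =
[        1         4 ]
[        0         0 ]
2P =
[        2         8 ]
[        0         0 ]

Scalar multiplication is elementwise: (2P)[i][j] = 2 * P[i][j].
  (2P)[0][0] = 2 * (1) = 2
  (2P)[0][1] = 2 * (4) = 8
  (2P)[1][0] = 2 * (0) = 0
  (2P)[1][1] = 2 * (0) = 0
2P =
[        2         8 ]
[        0         0 ]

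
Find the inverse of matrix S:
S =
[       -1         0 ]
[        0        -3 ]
det(S) = 3
S⁻¹ =
[       -1         0 ]
[        0      -1/3 ]

For a 2×2 matrix S = [[a, b], [c, d]] with det(S) ≠ 0, S⁻¹ = (1/det(S)) * [[d, -b], [-c, a]].
det(S) = (-1)*(-3) - (0)*(0) = 3 - 0 = 3.
S⁻¹ = (1/3) * [[-3, 0], [0, -1]].
Dividing each entry by 3 and reducing:
S⁻¹ =
[       -1         0 ]
[        0      -1/3 ]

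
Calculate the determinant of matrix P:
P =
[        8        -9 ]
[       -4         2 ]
det(P) = -20

For a 2×2 matrix [[a, b], [c, d]], det = a*d - b*c.
det(P) = (8)*(2) - (-9)*(-4) = 16 - 36 = -20.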